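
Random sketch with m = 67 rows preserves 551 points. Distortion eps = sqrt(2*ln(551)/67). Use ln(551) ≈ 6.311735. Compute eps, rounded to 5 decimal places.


ln(551) ≈ 6.311735.
2*ln(N)/m ≈ 2*6.311735/67 ≈ 0.18841.
eps = sqrt(0.18841) ≈ 0.4340622 ≈ 0.43406.

0.43406


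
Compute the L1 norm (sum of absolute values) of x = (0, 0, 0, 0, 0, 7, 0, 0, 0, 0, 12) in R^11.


Non-zero entries: [(5, 7), (10, 12)]
Absolute values: [7, 12]
||x||_1 = sum = 19.

19


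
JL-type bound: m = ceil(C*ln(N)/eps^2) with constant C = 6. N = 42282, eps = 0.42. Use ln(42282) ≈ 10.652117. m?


ln(42282) ≈ 10.652117.
eps^2 = 0.42^2 = 0.1764.
C*ln(N)/eps^2 ≈ 6*10.652117/0.1764 ≈ 362.3169.
m = ceil(362.3169) = 363.

363


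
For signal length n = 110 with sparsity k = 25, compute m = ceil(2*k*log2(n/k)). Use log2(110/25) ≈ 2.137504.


log2(n/k) = log2(110/25) ≈ 2.137504.
2*k*log2(n/k) ≈ 2*25*2.137504 = 106.8752.
m = ceil(106.8752) = 107.

107


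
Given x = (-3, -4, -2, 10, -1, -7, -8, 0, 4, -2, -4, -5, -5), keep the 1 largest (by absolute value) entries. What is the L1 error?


Sorted |x_i| descending: [10, 8, 7, 5, 5, 4, 4, 4, 3, 2, 2, 1, 0]
Keep top 1: [10]
Tail entries: [8, 7, 5, 5, 4, 4, 4, 3, 2, 2, 1, 0]
L1 error = sum of tail = 45.

45


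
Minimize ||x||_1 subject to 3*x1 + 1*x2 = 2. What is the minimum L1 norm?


Axis intercepts:
  x1 = 2/3, x2 = 0: L1 = 2/3
  x1 = 0, x2 = 2: L1 = 2
x* = (2/3, 0)
||x*||_1 = 2/3.

2/3


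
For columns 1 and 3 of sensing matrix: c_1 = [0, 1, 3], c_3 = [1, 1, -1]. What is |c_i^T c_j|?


Inner product: 0*1 + 1*1 + 3*-1
Products: [0, 1, -3]
Sum = -2.
|dot| = 2.

2


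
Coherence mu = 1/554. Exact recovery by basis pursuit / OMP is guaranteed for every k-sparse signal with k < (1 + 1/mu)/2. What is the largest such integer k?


1/mu = 554.
1 + 1/mu = 555.
(1 + 1/mu)/2 = 277.5 is not an integer, so k_max = floor(277.5) = 277.

277


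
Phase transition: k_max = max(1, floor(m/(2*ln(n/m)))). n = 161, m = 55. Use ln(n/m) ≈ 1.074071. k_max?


n/m = 161/55.
ln(n/m) ≈ 1.074071.
2*ln(n/m) ≈ 2.148142.
m/(2*ln(n/m)) ≈ 55/2.148142 ≈ 25.6035.
floor = 25.
k_max = max(1, 25) = 25.

25


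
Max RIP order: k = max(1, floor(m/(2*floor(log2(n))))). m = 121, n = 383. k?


floor(log2(383)) = 8.
2*8 = 16.
m/(2*floor(log2(n))) = 121/16 ≈ 7.5625.
floor = 7.
k = max(1, 7) = 7.

7


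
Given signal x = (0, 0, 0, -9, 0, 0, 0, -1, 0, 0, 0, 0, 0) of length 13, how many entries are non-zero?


Non-zero positions: [3, 7].
Sparsity = 2.

2


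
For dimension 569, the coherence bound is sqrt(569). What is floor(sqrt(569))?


23^2 = 529 <= 569 < 576 = 24^2, so 23 <= sqrt(569) < 24.
floor(sqrt(569)) = 23.

23


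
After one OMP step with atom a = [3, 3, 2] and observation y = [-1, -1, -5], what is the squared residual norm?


a^T a = 22.
a^T y = -16.
coeff = -16/22 = -8/11.
||r||^2 = 169/11.

169/11


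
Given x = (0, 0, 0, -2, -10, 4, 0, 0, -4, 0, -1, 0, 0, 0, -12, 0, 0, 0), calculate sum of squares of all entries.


Non-zero entries: [(3, -2), (4, -10), (5, 4), (8, -4), (10, -1), (14, -12)]
Squares: [4, 100, 16, 16, 1, 144]
||x||_2^2 = sum = 281.

281


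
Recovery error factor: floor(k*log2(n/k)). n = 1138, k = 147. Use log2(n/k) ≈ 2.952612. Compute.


log2(n/k) = log2(1138/147) ≈ 2.952612.
k*log2(n/k) ≈ 147*2.952612 = 434.033964.
floor(434.033964) = 434.

434


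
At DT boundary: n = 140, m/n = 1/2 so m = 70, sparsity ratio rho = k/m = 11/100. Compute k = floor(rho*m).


m = 1/2*140 = 70.
rho = 11/100.
rho*m = 11/100*70 = 7.7.
k = floor(7.7) = 7.

7


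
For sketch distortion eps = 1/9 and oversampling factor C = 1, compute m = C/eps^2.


1/eps = 9.
(1/eps)^2 = 81.
m = 1*81 = 81.

81


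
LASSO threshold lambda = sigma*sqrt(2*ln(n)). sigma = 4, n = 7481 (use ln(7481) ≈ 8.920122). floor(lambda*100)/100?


ln(7481) ≈ 8.920122.
2*ln(n) ≈ 17.840244.
sqrt(2*ln(n)) ≈ sqrt(17.840244) ≈ 4.223771.
lambda ≈ 4*4.223771 = 16.895084.
floor(lambda*100)/100 = 16.89.

16.89


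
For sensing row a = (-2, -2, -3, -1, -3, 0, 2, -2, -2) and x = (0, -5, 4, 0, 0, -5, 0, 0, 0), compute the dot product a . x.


Non-zero terms: ['-2*-5', '-3*4', '0*-5']
Products: [10, -12, 0]
y = sum = -2.

-2


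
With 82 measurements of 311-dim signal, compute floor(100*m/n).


100*m/n = 100*82/311 ≈ 26.3666.
floor = 26.

26


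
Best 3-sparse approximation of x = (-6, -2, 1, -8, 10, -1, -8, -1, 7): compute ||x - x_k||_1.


Sorted |x_i| descending: [10, 8, 8, 7, 6, 2, 1, 1, 1]
Keep top 3: [10, 8, 8]
Tail entries: [7, 6, 2, 1, 1, 1]
L1 error = sum of tail = 18.

18


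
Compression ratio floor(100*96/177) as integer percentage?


100*m/n = 100*96/177 ≈ 54.2373.
floor = 54.

54


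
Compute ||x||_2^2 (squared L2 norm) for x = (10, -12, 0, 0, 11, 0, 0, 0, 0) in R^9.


Non-zero entries: [(0, 10), (1, -12), (4, 11)]
Squares: [100, 144, 121]
||x||_2^2 = sum = 365.

365


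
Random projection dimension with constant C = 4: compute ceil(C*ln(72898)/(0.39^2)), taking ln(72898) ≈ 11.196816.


ln(72898) ≈ 11.196816.
eps^2 = 0.39^2 = 0.1521.
C*ln(N)/eps^2 ≈ 4*11.196816/0.1521 ≈ 294.4593.
m = ceil(294.4593) = 295.

295


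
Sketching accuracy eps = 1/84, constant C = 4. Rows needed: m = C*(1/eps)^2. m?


1/eps = 84.
(1/eps)^2 = 7056.
m = 4*7056 = 28224.

28224


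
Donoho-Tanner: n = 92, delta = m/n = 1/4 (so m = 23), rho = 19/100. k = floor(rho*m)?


m = 1/4*92 = 23.
rho = 19/100.
rho*m = 19/100*23 = 4.37.
k = floor(4.37) = 4.

4


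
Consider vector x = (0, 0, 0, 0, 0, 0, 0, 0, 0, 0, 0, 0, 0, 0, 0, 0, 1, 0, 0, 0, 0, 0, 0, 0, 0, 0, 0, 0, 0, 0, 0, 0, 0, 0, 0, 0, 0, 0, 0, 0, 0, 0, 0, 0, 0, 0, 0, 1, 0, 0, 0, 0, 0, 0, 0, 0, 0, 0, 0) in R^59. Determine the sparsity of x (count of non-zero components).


Non-zero positions: [16, 47].
Sparsity = 2.

2


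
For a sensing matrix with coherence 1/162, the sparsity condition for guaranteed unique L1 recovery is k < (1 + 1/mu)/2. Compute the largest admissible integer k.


1/mu = 162.
1 + 1/mu = 163.
(1 + 1/mu)/2 = 81.5 is not an integer, so k_max = floor(81.5) = 81.

81


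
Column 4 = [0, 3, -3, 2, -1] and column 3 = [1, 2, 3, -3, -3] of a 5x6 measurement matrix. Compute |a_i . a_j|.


Inner product: 0*1 + 3*2 + -3*3 + 2*-3 + -1*-3
Products: [0, 6, -9, -6, 3]
Sum = -6.
|dot| = 6.

6


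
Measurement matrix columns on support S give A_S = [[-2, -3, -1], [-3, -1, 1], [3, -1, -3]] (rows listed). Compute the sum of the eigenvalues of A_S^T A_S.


Sum of eigenvalues of A_S^T A_S = trace(A_S^T A_S) = sum of squared column norms of A_S.
A_S^T A_S diagonal: [22, 11, 11].
trace = 22 + 11 + 11 = 44.

44


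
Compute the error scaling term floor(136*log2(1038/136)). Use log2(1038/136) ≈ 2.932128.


log2(n/k) = log2(1038/136) ≈ 2.932128.
k*log2(n/k) ≈ 136*2.932128 = 398.769408.
floor(398.769408) = 398.

398


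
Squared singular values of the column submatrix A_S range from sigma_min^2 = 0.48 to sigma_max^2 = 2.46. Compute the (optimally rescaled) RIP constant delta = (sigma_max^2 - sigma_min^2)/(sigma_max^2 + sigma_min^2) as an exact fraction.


lambda_max - lambda_min = 2.46 - 0.48 = 1.98.
lambda_max + lambda_min = 2.46 + 0.48 = 2.94.
delta = 1.98/2.94 = 198/294 = 33/49.

33/49


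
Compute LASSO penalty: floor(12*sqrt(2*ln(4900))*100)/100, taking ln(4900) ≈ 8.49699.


ln(4900) ≈ 8.49699.
2*ln(n) ≈ 16.99398.
sqrt(2*ln(n)) ≈ sqrt(16.99398) ≈ 4.122376.
lambda ≈ 12*4.122376 = 49.468512.
floor(lambda*100)/100 = 49.46.

49.46


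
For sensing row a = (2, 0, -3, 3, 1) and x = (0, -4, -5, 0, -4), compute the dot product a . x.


Non-zero terms: ['0*-4', '-3*-5', '1*-4']
Products: [0, 15, -4]
y = sum = 11.

11


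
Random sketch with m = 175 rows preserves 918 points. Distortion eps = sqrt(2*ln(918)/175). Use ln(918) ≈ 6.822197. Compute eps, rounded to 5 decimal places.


ln(918) ≈ 6.822197.
2*ln(N)/m ≈ 2*6.822197/175 ≈ 0.07796797.
eps = sqrt(0.07796797) ≈ 0.2792275 ≈ 0.27923.

0.27923


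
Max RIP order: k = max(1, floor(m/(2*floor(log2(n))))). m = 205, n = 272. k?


floor(log2(272)) = 8.
2*8 = 16.
m/(2*floor(log2(n))) = 205/16 ≈ 12.8125.
floor = 12.
k = max(1, 12) = 12.

12


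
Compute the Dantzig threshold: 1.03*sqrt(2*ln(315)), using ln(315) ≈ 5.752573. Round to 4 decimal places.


ln(315) ≈ 5.752573.
2*ln(n) ≈ 11.505146.
sqrt(2*ln(n)) ≈ sqrt(11.505146) ≈ 3.391924.
threshold ≈ 1.03*3.391924 = 3.49368172 ≈ 3.4937.

3.4937


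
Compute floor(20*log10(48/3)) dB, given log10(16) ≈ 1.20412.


||x||/||e|| = 48/3 = 16.
log10(16) ≈ 1.20412.
20*log10(||x||/||e||) ≈ 20*1.20412 = 24.0824.
floor(24.0824) = 24.

24


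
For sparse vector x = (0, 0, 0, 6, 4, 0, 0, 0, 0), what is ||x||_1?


Non-zero entries: [(3, 6), (4, 4)]
Absolute values: [6, 4]
||x||_1 = sum = 10.

10


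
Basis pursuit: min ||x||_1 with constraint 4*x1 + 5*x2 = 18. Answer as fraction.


Axis intercepts:
  x1 = 9/2, x2 = 0: L1 = 9/2
  x1 = 0, x2 = 18/5: L1 = 18/5
x* = (0, 18/5)
||x*||_1 = 18/5.

18/5


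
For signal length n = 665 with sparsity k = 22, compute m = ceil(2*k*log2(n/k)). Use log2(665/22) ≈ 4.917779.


log2(n/k) = log2(665/22) ≈ 4.917779.
2*k*log2(n/k) ≈ 2*22*4.917779 = 216.382276.
m = ceil(216.382276) = 217.

217


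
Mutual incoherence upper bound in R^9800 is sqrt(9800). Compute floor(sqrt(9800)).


98^2 = 9604 <= 9800 < 9801 = 99^2, so 98 <= sqrt(9800) < 99.
floor(sqrt(9800)) = 98.

98


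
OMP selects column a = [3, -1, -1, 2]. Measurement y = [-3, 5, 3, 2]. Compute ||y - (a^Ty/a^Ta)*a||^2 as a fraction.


a^T a = 15.
a^T y = -13.
coeff = -13/15 = -13/15.
||r||^2 = 536/15.

536/15


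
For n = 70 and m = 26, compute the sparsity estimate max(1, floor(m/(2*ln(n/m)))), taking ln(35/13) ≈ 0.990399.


n/m = 70/26 = 35/13.
ln(n/m) ≈ 0.990399.
2*ln(n/m) ≈ 1.980798.
m/(2*ln(n/m)) ≈ 26/1.980798 ≈ 13.126.
floor = 13.
k_max = max(1, 13) = 13.

13


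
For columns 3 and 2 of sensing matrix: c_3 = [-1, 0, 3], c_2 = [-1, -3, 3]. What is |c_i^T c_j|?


Inner product: -1*-1 + 0*-3 + 3*3
Products: [1, 0, 9]
Sum = 10.
|dot| = 10.

10


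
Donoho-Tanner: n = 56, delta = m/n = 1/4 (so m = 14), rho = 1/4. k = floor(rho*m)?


m = 1/4*56 = 14.
rho = 1/4.
rho*m = 1/4*14 = 3.5.
k = floor(3.5) = 3.

3


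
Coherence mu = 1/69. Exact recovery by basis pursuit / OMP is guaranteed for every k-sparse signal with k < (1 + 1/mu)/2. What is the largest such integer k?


1/mu = 69.
1 + 1/mu = 70.
(1 + 1/mu)/2 = 35 is an integer and the inequality is strict, so k_max = 35 - 1 = 34.

34


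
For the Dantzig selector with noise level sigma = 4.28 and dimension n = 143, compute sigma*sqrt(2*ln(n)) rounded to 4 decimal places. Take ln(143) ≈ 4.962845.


ln(143) ≈ 4.962845.
2*ln(n) ≈ 9.92569.
sqrt(2*ln(n)) ≈ sqrt(9.92569) ≈ 3.150506.
threshold ≈ 4.28*3.150506 = 13.48416568 ≈ 13.4842.

13.4842


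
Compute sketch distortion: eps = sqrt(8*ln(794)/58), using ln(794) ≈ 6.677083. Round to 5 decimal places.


ln(794) ≈ 6.677083.
8*ln(N)/m ≈ 8*6.677083/58 ≈ 0.92097697.
eps = sqrt(0.92097697) ≈ 0.9596755 ≈ 0.95968.

0.95968


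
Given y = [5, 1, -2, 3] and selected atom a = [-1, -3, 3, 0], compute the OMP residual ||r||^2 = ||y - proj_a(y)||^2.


a^T a = 19.
a^T y = -14.
coeff = -14/19 = -14/19.
||r||^2 = 545/19.

545/19


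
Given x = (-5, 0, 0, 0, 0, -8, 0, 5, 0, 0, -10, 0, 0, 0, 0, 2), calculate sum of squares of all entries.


Non-zero entries: [(0, -5), (5, -8), (7, 5), (10, -10), (15, 2)]
Squares: [25, 64, 25, 100, 4]
||x||_2^2 = sum = 218.

218


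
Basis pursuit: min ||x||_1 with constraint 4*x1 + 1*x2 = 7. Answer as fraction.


Axis intercepts:
  x1 = 7/4, x2 = 0: L1 = 7/4
  x1 = 0, x2 = 7: L1 = 7
x* = (7/4, 0)
||x*||_1 = 7/4.

7/4


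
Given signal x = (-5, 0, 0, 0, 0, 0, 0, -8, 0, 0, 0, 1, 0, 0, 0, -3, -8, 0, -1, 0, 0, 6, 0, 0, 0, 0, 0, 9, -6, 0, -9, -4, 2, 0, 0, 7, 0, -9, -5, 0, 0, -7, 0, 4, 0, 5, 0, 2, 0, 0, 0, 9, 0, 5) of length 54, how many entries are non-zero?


Non-zero positions: [0, 7, 11, 15, 16, 18, 21, 27, 28, 30, 31, 32, 35, 37, 38, 41, 43, 45, 47, 51, 53].
Sparsity = 21.

21


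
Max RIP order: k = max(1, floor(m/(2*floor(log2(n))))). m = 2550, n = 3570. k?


floor(log2(3570)) = 11.
2*11 = 22.
m/(2*floor(log2(n))) = 2550/22 ≈ 115.9091.
floor = 115.
k = max(1, 115) = 115.

115


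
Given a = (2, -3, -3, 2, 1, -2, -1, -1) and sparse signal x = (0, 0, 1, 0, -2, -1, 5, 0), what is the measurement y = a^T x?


Non-zero terms: ['-3*1', '1*-2', '-2*-1', '-1*5']
Products: [-3, -2, 2, -5]
y = sum = -8.

-8


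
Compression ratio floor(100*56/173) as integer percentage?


100*m/n = 100*56/173 ≈ 32.3699.
floor = 32.

32


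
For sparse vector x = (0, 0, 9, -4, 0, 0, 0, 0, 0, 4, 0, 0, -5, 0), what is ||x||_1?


Non-zero entries: [(2, 9), (3, -4), (9, 4), (12, -5)]
Absolute values: [9, 4, 4, 5]
||x||_1 = sum = 22.

22


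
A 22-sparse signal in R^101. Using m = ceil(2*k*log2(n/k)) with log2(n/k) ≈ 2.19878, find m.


log2(n/k) = log2(101/22) ≈ 2.19878.
2*k*log2(n/k) ≈ 2*22*2.19878 = 96.74632.
m = ceil(96.74632) = 97.

97


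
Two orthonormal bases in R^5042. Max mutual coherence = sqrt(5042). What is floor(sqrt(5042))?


71^2 = 5041 <= 5042 < 5184 = 72^2, so 71 <= sqrt(5042) < 72.
floor(sqrt(5042)) = 71.

71


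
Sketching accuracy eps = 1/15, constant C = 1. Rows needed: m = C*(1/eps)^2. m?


1/eps = 15.
(1/eps)^2 = 225.
m = 1*225 = 225.

225


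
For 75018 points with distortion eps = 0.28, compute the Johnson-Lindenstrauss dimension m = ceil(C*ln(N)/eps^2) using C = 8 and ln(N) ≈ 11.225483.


ln(75018) ≈ 11.225483.
eps^2 = 0.28^2 = 0.0784.
C*ln(N)/eps^2 ≈ 8*11.225483/0.0784 ≈ 1145.4574.
m = ceil(1145.4574) = 1146.

1146


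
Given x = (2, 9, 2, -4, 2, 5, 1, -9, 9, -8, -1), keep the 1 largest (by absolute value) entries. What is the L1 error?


Sorted |x_i| descending: [9, 9, 9, 8, 5, 4, 2, 2, 2, 1, 1]
Keep top 1: [9]
Tail entries: [9, 9, 8, 5, 4, 2, 2, 2, 1, 1]
L1 error = sum of tail = 43.

43


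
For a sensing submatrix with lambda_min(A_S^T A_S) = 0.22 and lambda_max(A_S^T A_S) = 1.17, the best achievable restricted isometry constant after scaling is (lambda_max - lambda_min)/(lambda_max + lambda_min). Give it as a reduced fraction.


lambda_max - lambda_min = 1.17 - 0.22 = 0.95.
lambda_max + lambda_min = 1.17 + 0.22 = 1.39.
delta = 0.95/1.39 = 95/139.

95/139


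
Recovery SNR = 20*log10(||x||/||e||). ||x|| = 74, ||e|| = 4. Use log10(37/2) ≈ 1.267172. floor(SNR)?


||x||/||e|| = 74/4 = 37/2.
log10(37/2) ≈ 1.267172.
20*log10(||x||/||e||) ≈ 20*1.267172 = 25.34344.
floor(25.34344) = 25.

25


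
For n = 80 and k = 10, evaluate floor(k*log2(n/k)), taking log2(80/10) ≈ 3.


log2(n/k) = log2(80/10) ≈ 3.
k*log2(n/k) ≈ 10*3 = 30.
floor(30) = 30.

30


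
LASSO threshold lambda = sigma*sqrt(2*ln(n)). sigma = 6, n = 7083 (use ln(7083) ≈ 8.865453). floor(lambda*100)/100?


ln(7083) ≈ 8.865453.
2*ln(n) ≈ 17.730906.
sqrt(2*ln(n)) ≈ sqrt(17.730906) ≈ 4.210808.
lambda ≈ 6*4.210808 = 25.264848.
floor(lambda*100)/100 = 25.26.

25.26


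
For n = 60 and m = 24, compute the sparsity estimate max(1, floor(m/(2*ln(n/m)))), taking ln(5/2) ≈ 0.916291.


n/m = 60/24 = 5/2.
ln(n/m) ≈ 0.916291.
2*ln(n/m) ≈ 1.832582.
m/(2*ln(n/m)) ≈ 24/1.832582 ≈ 13.0963.
floor = 13.
k_max = max(1, 13) = 13.

13


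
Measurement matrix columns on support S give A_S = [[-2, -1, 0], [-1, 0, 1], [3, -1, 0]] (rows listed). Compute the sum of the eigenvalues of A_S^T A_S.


Sum of eigenvalues of A_S^T A_S = trace(A_S^T A_S) = sum of squared column norms of A_S.
A_S^T A_S diagonal: [14, 2, 1].
trace = 14 + 2 + 1 = 17.

17


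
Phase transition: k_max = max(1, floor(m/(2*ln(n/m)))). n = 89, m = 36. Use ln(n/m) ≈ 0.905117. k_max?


n/m = 89/36.
ln(n/m) ≈ 0.905117.
2*ln(n/m) ≈ 1.810234.
m/(2*ln(n/m)) ≈ 36/1.810234 ≈ 19.8869.
floor = 19.
k_max = max(1, 19) = 19.

19


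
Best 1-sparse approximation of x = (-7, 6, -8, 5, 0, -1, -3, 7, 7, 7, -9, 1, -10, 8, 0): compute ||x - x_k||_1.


Sorted |x_i| descending: [10, 9, 8, 8, 7, 7, 7, 7, 6, 5, 3, 1, 1, 0, 0]
Keep top 1: [10]
Tail entries: [9, 8, 8, 7, 7, 7, 7, 6, 5, 3, 1, 1, 0, 0]
L1 error = sum of tail = 69.

69


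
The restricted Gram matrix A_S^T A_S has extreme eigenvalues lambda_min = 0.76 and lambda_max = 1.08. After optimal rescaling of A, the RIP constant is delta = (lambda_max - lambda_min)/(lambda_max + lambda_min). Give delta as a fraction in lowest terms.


lambda_max - lambda_min = 1.08 - 0.76 = 0.32.
lambda_max + lambda_min = 1.08 + 0.76 = 1.84.
delta = 0.32/1.84 = 32/184 = 4/23.

4/23


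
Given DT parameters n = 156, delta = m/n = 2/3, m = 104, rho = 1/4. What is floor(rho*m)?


m = 2/3*156 = 104.
rho = 1/4.
rho*m = 1/4*104 = 26.
k = floor(26) = 26.

26


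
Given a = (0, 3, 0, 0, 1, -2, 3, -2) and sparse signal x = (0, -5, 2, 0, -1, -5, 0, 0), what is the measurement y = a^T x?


Non-zero terms: ['3*-5', '0*2', '1*-1', '-2*-5']
Products: [-15, 0, -1, 10]
y = sum = -6.

-6


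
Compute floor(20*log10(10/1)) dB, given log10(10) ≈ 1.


||x||/||e|| = 10/1 = 10.
log10(10) ≈ 1.
20*log10(||x||/||e||) ≈ 20*1 = 20.
floor(20) = 20.

20


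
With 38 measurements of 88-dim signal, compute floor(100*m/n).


100*m/n = 100*38/88 ≈ 43.1818.
floor = 43.

43


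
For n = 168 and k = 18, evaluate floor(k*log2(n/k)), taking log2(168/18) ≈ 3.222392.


log2(n/k) = log2(168/18) ≈ 3.222392.
k*log2(n/k) ≈ 18*3.222392 = 58.003056.
floor(58.003056) = 58.

58


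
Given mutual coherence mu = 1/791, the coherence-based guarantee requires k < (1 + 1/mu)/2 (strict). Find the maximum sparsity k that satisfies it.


1/mu = 791.
1 + 1/mu = 792.
(1 + 1/mu)/2 = 396 is an integer and the inequality is strict, so k_max = 396 - 1 = 395.

395


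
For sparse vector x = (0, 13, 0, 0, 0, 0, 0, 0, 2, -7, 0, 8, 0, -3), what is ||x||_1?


Non-zero entries: [(1, 13), (8, 2), (9, -7), (11, 8), (13, -3)]
Absolute values: [13, 2, 7, 8, 3]
||x||_1 = sum = 33.

33


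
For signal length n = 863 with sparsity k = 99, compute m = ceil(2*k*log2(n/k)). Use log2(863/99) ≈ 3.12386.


log2(n/k) = log2(863/99) ≈ 3.12386.
2*k*log2(n/k) ≈ 2*99*3.12386 = 618.52428.
m = ceil(618.52428) = 619.

619


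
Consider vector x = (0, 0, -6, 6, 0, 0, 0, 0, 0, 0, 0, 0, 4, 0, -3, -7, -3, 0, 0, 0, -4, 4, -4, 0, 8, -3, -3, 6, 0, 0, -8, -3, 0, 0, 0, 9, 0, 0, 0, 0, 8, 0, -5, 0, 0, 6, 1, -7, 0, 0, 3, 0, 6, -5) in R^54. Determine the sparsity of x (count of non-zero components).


Non-zero positions: [2, 3, 12, 14, 15, 16, 20, 21, 22, 24, 25, 26, 27, 30, 31, 35, 40, 42, 45, 46, 47, 50, 52, 53].
Sparsity = 24.

24


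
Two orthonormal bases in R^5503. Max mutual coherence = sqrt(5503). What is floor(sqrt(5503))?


74^2 = 5476 <= 5503 < 5625 = 75^2, so 74 <= sqrt(5503) < 75.
floor(sqrt(5503)) = 74.

74


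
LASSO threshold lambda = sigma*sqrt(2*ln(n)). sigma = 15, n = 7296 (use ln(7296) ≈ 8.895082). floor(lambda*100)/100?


ln(7296) ≈ 8.895082.
2*ln(n) ≈ 17.790164.
sqrt(2*ln(n)) ≈ sqrt(17.790164) ≈ 4.217839.
lambda ≈ 15*4.217839 = 63.267585.
floor(lambda*100)/100 = 63.26.

63.26


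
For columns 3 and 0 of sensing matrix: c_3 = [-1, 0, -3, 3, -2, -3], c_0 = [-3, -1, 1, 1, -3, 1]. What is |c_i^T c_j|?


Inner product: -1*-3 + 0*-1 + -3*1 + 3*1 + -2*-3 + -3*1
Products: [3, 0, -3, 3, 6, -3]
Sum = 6.
|dot| = 6.

6


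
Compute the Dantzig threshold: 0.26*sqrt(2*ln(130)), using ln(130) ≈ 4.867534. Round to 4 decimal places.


ln(130) ≈ 4.867534.
2*ln(n) ≈ 9.735068.
sqrt(2*ln(n)) ≈ sqrt(9.735068) ≈ 3.120107.
threshold ≈ 0.26*3.120107 = 0.81122782 ≈ 0.8112.

0.8112


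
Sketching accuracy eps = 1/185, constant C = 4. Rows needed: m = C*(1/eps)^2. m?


1/eps = 185.
(1/eps)^2 = 34225.
m = 4*34225 = 136900.

136900


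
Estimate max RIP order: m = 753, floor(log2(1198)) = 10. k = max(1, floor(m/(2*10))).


floor(log2(1198)) = 10.
2*10 = 20.
m/(2*floor(log2(n))) = 753/20 ≈ 37.65.
floor = 37.
k = max(1, 37) = 37.

37


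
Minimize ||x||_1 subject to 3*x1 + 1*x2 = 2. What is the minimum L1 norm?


Axis intercepts:
  x1 = 2/3, x2 = 0: L1 = 2/3
  x1 = 0, x2 = 2: L1 = 2
x* = (2/3, 0)
||x*||_1 = 2/3.

2/3


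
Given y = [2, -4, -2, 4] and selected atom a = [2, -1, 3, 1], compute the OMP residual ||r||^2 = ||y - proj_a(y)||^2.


a^T a = 15.
a^T y = 6.
coeff = 6/15 = 2/5.
||r||^2 = 188/5.

188/5


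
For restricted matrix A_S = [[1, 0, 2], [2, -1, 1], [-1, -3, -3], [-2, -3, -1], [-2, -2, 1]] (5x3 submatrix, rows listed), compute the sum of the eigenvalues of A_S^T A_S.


Sum of eigenvalues of A_S^T A_S = trace(A_S^T A_S) = sum of squared column norms of A_S.
A_S^T A_S diagonal: [14, 23, 16].
trace = 14 + 23 + 16 = 53.

53


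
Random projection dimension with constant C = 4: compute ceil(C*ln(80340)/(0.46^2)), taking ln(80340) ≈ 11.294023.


ln(80340) ≈ 11.294023.
eps^2 = 0.46^2 = 0.2116.
C*ln(N)/eps^2 ≈ 4*11.294023/0.2116 ≈ 213.4976.
m = ceil(213.4976) = 214.

214


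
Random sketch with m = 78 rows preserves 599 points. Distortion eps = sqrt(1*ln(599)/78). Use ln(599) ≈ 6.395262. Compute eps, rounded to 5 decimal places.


ln(599) ≈ 6.395262.
1*ln(N)/m ≈ 1*6.395262/78 ≈ 0.08199054.
eps = sqrt(0.08199054) ≈ 0.2863399 ≈ 0.28634.

0.28634


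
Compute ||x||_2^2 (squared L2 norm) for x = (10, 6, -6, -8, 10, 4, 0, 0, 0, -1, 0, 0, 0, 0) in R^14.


Non-zero entries: [(0, 10), (1, 6), (2, -6), (3, -8), (4, 10), (5, 4), (9, -1)]
Squares: [100, 36, 36, 64, 100, 16, 1]
||x||_2^2 = sum = 353.

353


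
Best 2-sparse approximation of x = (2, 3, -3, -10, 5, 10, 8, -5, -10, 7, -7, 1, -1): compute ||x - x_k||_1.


Sorted |x_i| descending: [10, 10, 10, 8, 7, 7, 5, 5, 3, 3, 2, 1, 1]
Keep top 2: [10, 10]
Tail entries: [10, 8, 7, 7, 5, 5, 3, 3, 2, 1, 1]
L1 error = sum of tail = 52.

52


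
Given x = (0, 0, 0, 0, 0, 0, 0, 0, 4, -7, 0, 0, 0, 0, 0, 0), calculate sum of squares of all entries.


Non-zero entries: [(8, 4), (9, -7)]
Squares: [16, 49]
||x||_2^2 = sum = 65.

65


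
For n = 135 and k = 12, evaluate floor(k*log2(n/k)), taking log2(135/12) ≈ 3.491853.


log2(n/k) = log2(135/12) ≈ 3.491853.
k*log2(n/k) ≈ 12*3.491853 = 41.902236.
floor(41.902236) = 41.

41


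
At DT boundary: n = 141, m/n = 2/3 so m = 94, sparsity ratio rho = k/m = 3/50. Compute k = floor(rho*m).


m = 2/3*141 = 94.
rho = 3/50.
rho*m = 3/50*94 = 5.64.
k = floor(5.64) = 5.

5


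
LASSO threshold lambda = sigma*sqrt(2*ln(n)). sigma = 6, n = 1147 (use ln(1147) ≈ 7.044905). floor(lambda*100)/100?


ln(1147) ≈ 7.044905.
2*ln(n) ≈ 14.08981.
sqrt(2*ln(n)) ≈ sqrt(14.08981) ≈ 3.75364.
lambda ≈ 6*3.75364 = 22.52184.
floor(lambda*100)/100 = 22.52.

22.52


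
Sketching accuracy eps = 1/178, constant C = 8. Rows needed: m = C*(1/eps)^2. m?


1/eps = 178.
(1/eps)^2 = 31684.
m = 8*31684 = 253472.

253472


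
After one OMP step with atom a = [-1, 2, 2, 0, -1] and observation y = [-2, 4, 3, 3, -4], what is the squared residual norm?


a^T a = 10.
a^T y = 20.
coeff = 20/10 = 2.
||r||^2 = 14.

14


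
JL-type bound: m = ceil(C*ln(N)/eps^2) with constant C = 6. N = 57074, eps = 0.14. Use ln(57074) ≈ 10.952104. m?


ln(57074) ≈ 10.952104.
eps^2 = 0.14^2 = 0.0196.
C*ln(N)/eps^2 ≈ 6*10.952104/0.0196 ≈ 3352.6849.
m = ceil(3352.6849) = 3353.

3353


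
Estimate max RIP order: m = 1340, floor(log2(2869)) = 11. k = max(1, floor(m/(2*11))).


floor(log2(2869)) = 11.
2*11 = 22.
m/(2*floor(log2(n))) = 1340/22 ≈ 60.9091.
floor = 60.
k = max(1, 60) = 60.

60


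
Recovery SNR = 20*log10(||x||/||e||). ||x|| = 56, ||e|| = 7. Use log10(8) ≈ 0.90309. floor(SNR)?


||x||/||e|| = 56/7 = 8.
log10(8) ≈ 0.90309.
20*log10(||x||/||e||) ≈ 20*0.90309 = 18.0618.
floor(18.0618) = 18.

18


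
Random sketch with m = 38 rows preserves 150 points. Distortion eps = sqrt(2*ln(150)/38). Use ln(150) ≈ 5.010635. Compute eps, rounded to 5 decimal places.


ln(150) ≈ 5.010635.
2*ln(N)/m ≈ 2*5.010635/38 ≈ 0.26371763.
eps = sqrt(0.26371763) ≈ 0.5135344 ≈ 0.51353.

0.51353


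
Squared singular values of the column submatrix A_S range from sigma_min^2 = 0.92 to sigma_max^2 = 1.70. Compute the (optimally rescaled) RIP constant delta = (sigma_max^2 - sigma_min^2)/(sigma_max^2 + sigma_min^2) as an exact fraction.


lambda_max - lambda_min = 1.70 - 0.92 = 0.78.
lambda_max + lambda_min = 1.70 + 0.92 = 2.62.
delta = 0.78/2.62 = 78/262 = 39/131.

39/131


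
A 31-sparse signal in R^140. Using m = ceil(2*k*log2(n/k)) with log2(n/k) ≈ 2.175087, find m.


log2(n/k) = log2(140/31) ≈ 2.175087.
2*k*log2(n/k) ≈ 2*31*2.175087 = 134.855394.
m = ceil(134.855394) = 135.

135


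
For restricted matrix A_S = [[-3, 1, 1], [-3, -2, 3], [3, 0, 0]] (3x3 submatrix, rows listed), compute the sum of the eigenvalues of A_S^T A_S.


Sum of eigenvalues of A_S^T A_S = trace(A_S^T A_S) = sum of squared column norms of A_S.
A_S^T A_S diagonal: [27, 5, 10].
trace = 27 + 5 + 10 = 42.

42


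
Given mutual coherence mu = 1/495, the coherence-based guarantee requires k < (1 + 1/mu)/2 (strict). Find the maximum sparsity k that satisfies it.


1/mu = 495.
1 + 1/mu = 496.
(1 + 1/mu)/2 = 248 is an integer and the inequality is strict, so k_max = 248 - 1 = 247.

247


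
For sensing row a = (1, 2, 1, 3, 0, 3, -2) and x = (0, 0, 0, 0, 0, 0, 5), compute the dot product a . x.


Non-zero terms: ['-2*5']
Products: [-10]
y = sum = -10.

-10


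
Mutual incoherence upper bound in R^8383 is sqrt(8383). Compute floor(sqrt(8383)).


91^2 = 8281 <= 8383 < 8464 = 92^2, so 91 <= sqrt(8383) < 92.
floor(sqrt(8383)) = 91.

91


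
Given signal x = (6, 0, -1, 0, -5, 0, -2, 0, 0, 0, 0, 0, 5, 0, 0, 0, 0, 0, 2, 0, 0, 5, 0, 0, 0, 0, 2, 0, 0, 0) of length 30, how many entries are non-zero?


Non-zero positions: [0, 2, 4, 6, 12, 18, 21, 26].
Sparsity = 8.

8


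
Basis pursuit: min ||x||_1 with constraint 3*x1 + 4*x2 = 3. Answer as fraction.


Axis intercepts:
  x1 = 1, x2 = 0: L1 = 1
  x1 = 0, x2 = 3/4: L1 = 3/4
x* = (0, 3/4)
||x*||_1 = 3/4.

3/4


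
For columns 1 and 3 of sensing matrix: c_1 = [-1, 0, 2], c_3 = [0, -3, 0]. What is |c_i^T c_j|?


Inner product: -1*0 + 0*-3 + 2*0
Products: [0, 0, 0]
Sum = 0.
|dot| = 0.

0


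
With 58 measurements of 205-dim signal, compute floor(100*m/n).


100*m/n = 100*58/205 ≈ 28.2927.
floor = 28.

28


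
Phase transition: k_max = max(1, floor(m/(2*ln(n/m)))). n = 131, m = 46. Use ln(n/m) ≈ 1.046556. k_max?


n/m = 131/46.
ln(n/m) ≈ 1.046556.
2*ln(n/m) ≈ 2.093112.
m/(2*ln(n/m)) ≈ 46/2.093112 ≈ 21.9768.
floor = 21.
k_max = max(1, 21) = 21.

21


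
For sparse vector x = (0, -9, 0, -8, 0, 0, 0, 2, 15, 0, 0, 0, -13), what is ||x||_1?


Non-zero entries: [(1, -9), (3, -8), (7, 2), (8, 15), (12, -13)]
Absolute values: [9, 8, 2, 15, 13]
||x||_1 = sum = 47.

47


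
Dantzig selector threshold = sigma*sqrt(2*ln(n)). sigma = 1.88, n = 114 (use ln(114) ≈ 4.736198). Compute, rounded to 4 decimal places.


ln(114) ≈ 4.736198.
2*ln(n) ≈ 9.472396.
sqrt(2*ln(n)) ≈ sqrt(9.472396) ≈ 3.077726.
threshold ≈ 1.88*3.077726 = 5.78612488 ≈ 5.7861.

5.7861


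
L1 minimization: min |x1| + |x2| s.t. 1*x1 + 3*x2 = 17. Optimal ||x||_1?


Axis intercepts:
  x1 = 17, x2 = 0: L1 = 17
  x1 = 0, x2 = 17/3: L1 = 17/3
x* = (0, 17/3)
||x*||_1 = 17/3.

17/3


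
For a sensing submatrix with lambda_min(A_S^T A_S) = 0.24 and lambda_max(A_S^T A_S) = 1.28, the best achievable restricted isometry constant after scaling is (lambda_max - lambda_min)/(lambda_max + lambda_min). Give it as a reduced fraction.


lambda_max - lambda_min = 1.28 - 0.24 = 1.04.
lambda_max + lambda_min = 1.28 + 0.24 = 1.52.
delta = 1.04/1.52 = 104/152 = 13/19.

13/19


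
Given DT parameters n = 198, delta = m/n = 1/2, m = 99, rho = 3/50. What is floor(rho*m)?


m = 1/2*198 = 99.
rho = 3/50.
rho*m = 3/50*99 = 5.94.
k = floor(5.94) = 5.

5


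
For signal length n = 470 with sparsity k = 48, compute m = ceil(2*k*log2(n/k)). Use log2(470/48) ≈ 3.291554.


log2(n/k) = log2(470/48) ≈ 3.291554.
2*k*log2(n/k) ≈ 2*48*3.291554 = 315.989184.
m = ceil(315.989184) = 316.

316


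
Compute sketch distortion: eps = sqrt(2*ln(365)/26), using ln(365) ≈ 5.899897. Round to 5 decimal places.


ln(365) ≈ 5.899897.
2*ln(N)/m ≈ 2*5.899897/26 ≈ 0.45383823.
eps = sqrt(0.45383823) ≈ 0.6736752 ≈ 0.67368.

0.67368


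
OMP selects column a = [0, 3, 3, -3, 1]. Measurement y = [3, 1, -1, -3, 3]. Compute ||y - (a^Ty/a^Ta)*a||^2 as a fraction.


a^T a = 28.
a^T y = 12.
coeff = 12/28 = 3/7.
||r||^2 = 167/7.

167/7


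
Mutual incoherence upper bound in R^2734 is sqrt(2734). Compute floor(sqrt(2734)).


52^2 = 2704 <= 2734 < 2809 = 53^2, so 52 <= sqrt(2734) < 53.
floor(sqrt(2734)) = 52.

52


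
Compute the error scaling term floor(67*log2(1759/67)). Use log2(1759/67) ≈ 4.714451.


log2(n/k) = log2(1759/67) ≈ 4.714451.
k*log2(n/k) ≈ 67*4.714451 = 315.868217.
floor(315.868217) = 315.

315


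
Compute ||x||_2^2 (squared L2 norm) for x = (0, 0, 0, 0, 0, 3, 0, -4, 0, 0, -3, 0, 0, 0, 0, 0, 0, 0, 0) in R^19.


Non-zero entries: [(5, 3), (7, -4), (10, -3)]
Squares: [9, 16, 9]
||x||_2^2 = sum = 34.

34


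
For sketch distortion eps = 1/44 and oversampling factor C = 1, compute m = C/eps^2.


1/eps = 44.
(1/eps)^2 = 1936.
m = 1*1936 = 1936.

1936


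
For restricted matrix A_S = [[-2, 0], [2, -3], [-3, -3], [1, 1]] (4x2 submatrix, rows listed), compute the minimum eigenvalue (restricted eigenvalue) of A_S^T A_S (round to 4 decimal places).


A_S^T A_S = [[18, 4], [4, 19]].
trace = 37.
det = 326.
disc = trace^2 - 4*det = 1369 - 4*326 = 65.
sqrt(65) ≈ 8.062258.
lam_min = (37 - sqrt(65))/2 ≈ (37 - 8.062258)/2 = 14.468871 ≈ 14.4689.

14.4689


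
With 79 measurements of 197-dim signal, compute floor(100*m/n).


100*m/n = 100*79/197 ≈ 40.1015.
floor = 40.

40


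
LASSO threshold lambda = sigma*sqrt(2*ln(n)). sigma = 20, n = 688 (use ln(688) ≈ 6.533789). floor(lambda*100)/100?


ln(688) ≈ 6.533789.
2*ln(n) ≈ 13.067578.
sqrt(2*ln(n)) ≈ sqrt(13.067578) ≈ 3.614911.
lambda ≈ 20*3.614911 = 72.29822.
floor(lambda*100)/100 = 72.29.

72.29


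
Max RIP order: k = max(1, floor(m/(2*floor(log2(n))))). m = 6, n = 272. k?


floor(log2(272)) = 8.
2*8 = 16.
m/(2*floor(log2(n))) = 6/16 ≈ 0.375.
floor = 0.
k = max(1, 0) = 1.

1


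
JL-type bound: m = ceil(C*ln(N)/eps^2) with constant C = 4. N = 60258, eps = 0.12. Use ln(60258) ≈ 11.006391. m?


ln(60258) ≈ 11.006391.
eps^2 = 0.12^2 = 0.0144.
C*ln(N)/eps^2 ≈ 4*11.006391/0.0144 ≈ 3057.3308.
m = ceil(3057.3308) = 3058.

3058


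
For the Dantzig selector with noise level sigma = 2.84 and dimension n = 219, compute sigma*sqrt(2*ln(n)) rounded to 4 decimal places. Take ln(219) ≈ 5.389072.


ln(219) ≈ 5.389072.
2*ln(n) ≈ 10.778144.
sqrt(2*ln(n)) ≈ sqrt(10.778144) ≈ 3.283008.
threshold ≈ 2.84*3.283008 = 9.32374272 ≈ 9.3237.

9.3237


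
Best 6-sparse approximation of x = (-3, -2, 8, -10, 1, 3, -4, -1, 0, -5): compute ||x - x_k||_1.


Sorted |x_i| descending: [10, 8, 5, 4, 3, 3, 2, 1, 1, 0]
Keep top 6: [10, 8, 5, 4, 3, 3]
Tail entries: [2, 1, 1, 0]
L1 error = sum of tail = 4.

4


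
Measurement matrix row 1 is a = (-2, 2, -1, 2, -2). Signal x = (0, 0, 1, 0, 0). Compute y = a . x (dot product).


Non-zero terms: ['-1*1']
Products: [-1]
y = sum = -1.

-1


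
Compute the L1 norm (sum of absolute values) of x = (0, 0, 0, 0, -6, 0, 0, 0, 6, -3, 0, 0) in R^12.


Non-zero entries: [(4, -6), (8, 6), (9, -3)]
Absolute values: [6, 6, 3]
||x||_1 = sum = 15.

15


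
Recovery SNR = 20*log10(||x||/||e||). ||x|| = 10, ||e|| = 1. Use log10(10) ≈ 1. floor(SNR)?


||x||/||e|| = 10/1 = 10.
log10(10) ≈ 1.
20*log10(||x||/||e||) ≈ 20*1 = 20.
floor(20) = 20.

20


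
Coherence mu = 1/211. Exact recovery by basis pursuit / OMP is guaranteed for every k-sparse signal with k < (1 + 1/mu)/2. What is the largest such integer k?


1/mu = 211.
1 + 1/mu = 212.
(1 + 1/mu)/2 = 106 is an integer and the inequality is strict, so k_max = 106 - 1 = 105.

105


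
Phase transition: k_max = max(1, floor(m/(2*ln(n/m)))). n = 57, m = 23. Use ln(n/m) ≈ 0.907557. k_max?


n/m = 57/23.
ln(n/m) ≈ 0.907557.
2*ln(n/m) ≈ 1.815114.
m/(2*ln(n/m)) ≈ 23/1.815114 ≈ 12.6714.
floor = 12.
k_max = max(1, 12) = 12.

12


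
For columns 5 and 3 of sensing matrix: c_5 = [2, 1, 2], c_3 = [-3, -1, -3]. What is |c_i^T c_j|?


Inner product: 2*-3 + 1*-1 + 2*-3
Products: [-6, -1, -6]
Sum = -13.
|dot| = 13.

13


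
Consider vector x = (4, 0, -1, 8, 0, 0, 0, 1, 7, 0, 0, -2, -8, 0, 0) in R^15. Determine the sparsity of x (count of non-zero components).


Non-zero positions: [0, 2, 3, 7, 8, 11, 12].
Sparsity = 7.

7


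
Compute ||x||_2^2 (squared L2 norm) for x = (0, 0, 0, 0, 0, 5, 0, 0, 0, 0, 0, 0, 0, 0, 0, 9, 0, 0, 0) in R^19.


Non-zero entries: [(5, 5), (15, 9)]
Squares: [25, 81]
||x||_2^2 = sum = 106.

106


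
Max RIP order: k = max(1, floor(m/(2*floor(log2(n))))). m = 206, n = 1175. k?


floor(log2(1175)) = 10.
2*10 = 20.
m/(2*floor(log2(n))) = 206/20 ≈ 10.3.
floor = 10.
k = max(1, 10) = 10.

10


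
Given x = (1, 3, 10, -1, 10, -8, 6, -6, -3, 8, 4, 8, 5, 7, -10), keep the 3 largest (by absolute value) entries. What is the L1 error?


Sorted |x_i| descending: [10, 10, 10, 8, 8, 8, 7, 6, 6, 5, 4, 3, 3, 1, 1]
Keep top 3: [10, 10, 10]
Tail entries: [8, 8, 8, 7, 6, 6, 5, 4, 3, 3, 1, 1]
L1 error = sum of tail = 60.

60


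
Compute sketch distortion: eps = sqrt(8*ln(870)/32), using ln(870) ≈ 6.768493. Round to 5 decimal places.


ln(870) ≈ 6.768493.
8*ln(N)/m ≈ 8*6.768493/32 ≈ 1.69212325.
eps = sqrt(1.69212325) ≈ 1.3008164 ≈ 1.30082.

1.30082


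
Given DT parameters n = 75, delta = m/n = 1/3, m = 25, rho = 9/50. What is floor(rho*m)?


m = 1/3*75 = 25.
rho = 9/50.
rho*m = 9/50*25 = 4.5.
k = floor(4.5) = 4.

4


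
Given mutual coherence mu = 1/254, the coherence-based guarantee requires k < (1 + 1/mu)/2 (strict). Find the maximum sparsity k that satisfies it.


1/mu = 254.
1 + 1/mu = 255.
(1 + 1/mu)/2 = 127.5 is not an integer, so k_max = floor(127.5) = 127.

127


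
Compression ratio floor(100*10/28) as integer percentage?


100*m/n = 100*10/28 ≈ 35.7143.
floor = 35.

35


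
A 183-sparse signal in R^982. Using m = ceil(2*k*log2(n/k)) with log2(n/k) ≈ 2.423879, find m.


log2(n/k) = log2(982/183) ≈ 2.423879.
2*k*log2(n/k) ≈ 2*183*2.423879 = 887.139714.
m = ceil(887.139714) = 888.

888


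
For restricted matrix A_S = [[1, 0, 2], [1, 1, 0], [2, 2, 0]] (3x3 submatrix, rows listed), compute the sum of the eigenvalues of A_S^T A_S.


Sum of eigenvalues of A_S^T A_S = trace(A_S^T A_S) = sum of squared column norms of A_S.
A_S^T A_S diagonal: [6, 5, 4].
trace = 6 + 5 + 4 = 15.

15


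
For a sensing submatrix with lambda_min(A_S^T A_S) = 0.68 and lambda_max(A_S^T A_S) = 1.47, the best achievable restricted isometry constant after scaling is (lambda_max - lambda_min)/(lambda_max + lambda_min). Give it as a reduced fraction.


lambda_max - lambda_min = 1.47 - 0.68 = 0.79.
lambda_max + lambda_min = 1.47 + 0.68 = 2.15.
delta = 0.79/2.15 = 79/215.

79/215


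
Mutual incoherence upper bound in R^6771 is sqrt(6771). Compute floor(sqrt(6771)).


82^2 = 6724 <= 6771 < 6889 = 83^2, so 82 <= sqrt(6771) < 83.
floor(sqrt(6771)) = 82.

82


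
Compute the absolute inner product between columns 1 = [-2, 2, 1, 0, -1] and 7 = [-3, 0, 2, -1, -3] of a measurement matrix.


Inner product: -2*-3 + 2*0 + 1*2 + 0*-1 + -1*-3
Products: [6, 0, 2, 0, 3]
Sum = 11.
|dot| = 11.

11


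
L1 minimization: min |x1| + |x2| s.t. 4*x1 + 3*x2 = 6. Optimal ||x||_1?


Axis intercepts:
  x1 = 3/2, x2 = 0: L1 = 3/2
  x1 = 0, x2 = 2: L1 = 2
x* = (3/2, 0)
||x*||_1 = 3/2.

3/2


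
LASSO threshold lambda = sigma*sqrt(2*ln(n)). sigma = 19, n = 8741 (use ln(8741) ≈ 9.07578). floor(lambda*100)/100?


ln(8741) ≈ 9.07578.
2*ln(n) ≈ 18.15156.
sqrt(2*ln(n)) ≈ sqrt(18.15156) ≈ 4.260465.
lambda ≈ 19*4.260465 = 80.948835.
floor(lambda*100)/100 = 80.94.

80.94


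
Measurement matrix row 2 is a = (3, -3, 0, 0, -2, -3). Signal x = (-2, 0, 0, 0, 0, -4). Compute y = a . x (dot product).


Non-zero terms: ['3*-2', '-3*-4']
Products: [-6, 12]
y = sum = 6.

6


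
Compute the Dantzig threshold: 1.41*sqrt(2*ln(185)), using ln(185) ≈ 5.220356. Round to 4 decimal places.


ln(185) ≈ 5.220356.
2*ln(n) ≈ 10.440712.
sqrt(2*ln(n)) ≈ sqrt(10.440712) ≈ 3.231209.
threshold ≈ 1.41*3.231209 = 4.55600469 ≈ 4.5560.

4.5560


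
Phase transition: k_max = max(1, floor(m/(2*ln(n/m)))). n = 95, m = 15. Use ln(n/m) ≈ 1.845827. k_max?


n/m = 95/15 = 19/3.
ln(n/m) ≈ 1.845827.
2*ln(n/m) ≈ 3.691654.
m/(2*ln(n/m)) ≈ 15/3.691654 ≈ 4.0632.
floor = 4.
k_max = max(1, 4) = 4.

4


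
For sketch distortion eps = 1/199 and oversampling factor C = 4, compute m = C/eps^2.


1/eps = 199.
(1/eps)^2 = 39601.
m = 4*39601 = 158404.

158404


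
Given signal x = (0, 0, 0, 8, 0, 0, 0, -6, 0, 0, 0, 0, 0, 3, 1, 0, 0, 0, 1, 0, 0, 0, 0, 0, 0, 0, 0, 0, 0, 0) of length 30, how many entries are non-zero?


Non-zero positions: [3, 7, 13, 14, 18].
Sparsity = 5.

5


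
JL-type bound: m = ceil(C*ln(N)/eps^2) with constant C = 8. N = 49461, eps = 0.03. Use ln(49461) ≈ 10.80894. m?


ln(49461) ≈ 10.80894.
eps^2 = 0.03^2 = 0.0009.
C*ln(N)/eps^2 ≈ 8*10.80894/0.0009 ≈ 96079.4667.
m = ceil(96079.4667) = 96080.

96080


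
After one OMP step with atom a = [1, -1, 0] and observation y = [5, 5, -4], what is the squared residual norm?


a^T a = 2.
a^T y = 0.
coeff = 0/2 = 0.
||r||^2 = 66.

66


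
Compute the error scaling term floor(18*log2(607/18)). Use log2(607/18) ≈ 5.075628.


log2(n/k) = log2(607/18) ≈ 5.075628.
k*log2(n/k) ≈ 18*5.075628 = 91.361304.
floor(91.361304) = 91.

91


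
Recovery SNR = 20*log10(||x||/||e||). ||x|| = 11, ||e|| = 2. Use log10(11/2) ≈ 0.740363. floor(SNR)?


||x||/||e|| = 11/2.
log10(11/2) ≈ 0.740363.
20*log10(||x||/||e||) ≈ 20*0.740363 = 14.80726.
floor(14.80726) = 14.

14


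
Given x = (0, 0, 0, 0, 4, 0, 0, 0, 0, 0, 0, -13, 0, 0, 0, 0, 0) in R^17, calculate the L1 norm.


Non-zero entries: [(4, 4), (11, -13)]
Absolute values: [4, 13]
||x||_1 = sum = 17.

17


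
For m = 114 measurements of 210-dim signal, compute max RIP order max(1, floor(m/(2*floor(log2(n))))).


floor(log2(210)) = 7.
2*7 = 14.
m/(2*floor(log2(n))) = 114/14 ≈ 8.1429.
floor = 8.
k = max(1, 8) = 8.

8


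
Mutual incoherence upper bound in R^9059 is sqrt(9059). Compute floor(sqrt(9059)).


95^2 = 9025 <= 9059 < 9216 = 96^2, so 95 <= sqrt(9059) < 96.
floor(sqrt(9059)) = 95.

95


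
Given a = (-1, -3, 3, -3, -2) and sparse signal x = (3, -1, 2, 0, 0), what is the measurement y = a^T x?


Non-zero terms: ['-1*3', '-3*-1', '3*2']
Products: [-3, 3, 6]
y = sum = 6.

6


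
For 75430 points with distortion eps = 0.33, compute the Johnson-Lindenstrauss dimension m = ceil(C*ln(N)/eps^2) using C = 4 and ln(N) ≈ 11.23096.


ln(75430) ≈ 11.23096.
eps^2 = 0.33^2 = 0.1089.
C*ln(N)/eps^2 ≈ 4*11.23096/0.1089 ≈ 412.5238.
m = ceil(412.5238) = 413.

413


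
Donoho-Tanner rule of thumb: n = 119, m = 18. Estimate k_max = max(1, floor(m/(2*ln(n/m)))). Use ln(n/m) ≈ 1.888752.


n/m = 119/18.
ln(n/m) ≈ 1.888752.
2*ln(n/m) ≈ 3.777504.
m/(2*ln(n/m)) ≈ 18/3.777504 ≈ 4.7651.
floor = 4.
k_max = max(1, 4) = 4.

4
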